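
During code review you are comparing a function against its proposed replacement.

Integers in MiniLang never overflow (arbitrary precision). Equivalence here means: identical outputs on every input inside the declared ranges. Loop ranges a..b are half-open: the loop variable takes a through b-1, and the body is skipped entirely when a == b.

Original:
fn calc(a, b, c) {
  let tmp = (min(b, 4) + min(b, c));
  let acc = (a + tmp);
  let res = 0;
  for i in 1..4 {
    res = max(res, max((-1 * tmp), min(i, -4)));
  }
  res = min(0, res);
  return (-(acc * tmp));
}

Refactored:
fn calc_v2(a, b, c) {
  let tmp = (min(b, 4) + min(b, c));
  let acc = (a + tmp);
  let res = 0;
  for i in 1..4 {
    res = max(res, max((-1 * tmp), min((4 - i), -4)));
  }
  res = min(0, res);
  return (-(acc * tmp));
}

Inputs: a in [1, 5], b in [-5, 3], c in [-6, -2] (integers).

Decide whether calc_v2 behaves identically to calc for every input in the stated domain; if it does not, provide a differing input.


The two are interchangeable: constant usage differs, and arithmetic usage differs, and every declared input agrees.
Spot check at a=4, b=0, c=-4 — calc: tmp := -4 | acc := 0 | res := 0 | iter i=1: | res := 4 | iter i=2: | res := 4 | iter i=3: | res := 4 | res := 0 | result 0. calc_v2: tmp := -4 | acc := 0 | res := 0 | iter i=1: | res := 4 | iter i=2: | res := 4 | iter i=3: | res := 4 | res := 0 | result 0. Both give 0.
Checked all 225 inputs in the declared domain: the outputs agree on every one.
verdict: equivalent


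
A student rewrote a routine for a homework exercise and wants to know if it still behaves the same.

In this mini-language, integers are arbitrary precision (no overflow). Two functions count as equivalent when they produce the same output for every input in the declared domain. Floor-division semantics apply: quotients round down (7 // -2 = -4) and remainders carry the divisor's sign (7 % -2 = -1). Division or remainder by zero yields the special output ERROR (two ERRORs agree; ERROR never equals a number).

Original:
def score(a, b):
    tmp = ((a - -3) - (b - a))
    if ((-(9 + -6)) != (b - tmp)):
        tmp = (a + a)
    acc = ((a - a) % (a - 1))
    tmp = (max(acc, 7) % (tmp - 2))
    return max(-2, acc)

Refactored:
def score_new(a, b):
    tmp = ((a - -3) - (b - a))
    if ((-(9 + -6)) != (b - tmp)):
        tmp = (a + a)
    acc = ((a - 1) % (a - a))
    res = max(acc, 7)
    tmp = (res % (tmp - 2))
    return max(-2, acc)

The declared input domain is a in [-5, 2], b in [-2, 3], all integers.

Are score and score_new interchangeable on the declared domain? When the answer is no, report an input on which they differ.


At a=-5, b=-2: score gives 0, score_new gives ERROR.
verdict: not equivalent; witness: a=-5, b=-2


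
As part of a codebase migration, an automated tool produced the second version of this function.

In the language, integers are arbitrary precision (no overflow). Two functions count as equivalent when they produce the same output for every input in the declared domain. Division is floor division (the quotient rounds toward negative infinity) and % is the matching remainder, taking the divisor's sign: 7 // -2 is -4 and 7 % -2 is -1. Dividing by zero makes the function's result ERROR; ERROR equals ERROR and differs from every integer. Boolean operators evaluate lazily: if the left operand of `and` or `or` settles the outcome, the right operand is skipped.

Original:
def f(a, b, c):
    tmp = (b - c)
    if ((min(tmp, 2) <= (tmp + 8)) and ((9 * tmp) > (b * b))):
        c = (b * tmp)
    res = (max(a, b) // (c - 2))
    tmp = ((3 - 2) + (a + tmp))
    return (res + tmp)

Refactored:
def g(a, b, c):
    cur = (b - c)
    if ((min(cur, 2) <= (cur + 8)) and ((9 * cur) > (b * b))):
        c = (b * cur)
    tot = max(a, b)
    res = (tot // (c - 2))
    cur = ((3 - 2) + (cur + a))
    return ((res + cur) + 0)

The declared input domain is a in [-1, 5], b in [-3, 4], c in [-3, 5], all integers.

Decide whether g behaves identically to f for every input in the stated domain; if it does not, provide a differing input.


The two versions differ — the changes include constant usage differs; also statement counts differ; also arithmetic usage differs; also local variable names differ.
As a probe, take a=5, b=3, c=-1: f runs tmp = 4; ((min(tmp, 2) <= (tmp + 8)) and ((9 * tmp) > (b * b))) -> true; c = 12; res = 0; tmp = 10; return 10; g runs cur = 4; ((min(cur, 2) <= (cur + 8)) and ((9 * cur) > (b * b))) -> true; c = 12; tot = 5; res = 0; cur = 10; return 10; both end at 10.
Sweeping the whole domain (504 inputs) finds no disagreement.
verdict: equivalent


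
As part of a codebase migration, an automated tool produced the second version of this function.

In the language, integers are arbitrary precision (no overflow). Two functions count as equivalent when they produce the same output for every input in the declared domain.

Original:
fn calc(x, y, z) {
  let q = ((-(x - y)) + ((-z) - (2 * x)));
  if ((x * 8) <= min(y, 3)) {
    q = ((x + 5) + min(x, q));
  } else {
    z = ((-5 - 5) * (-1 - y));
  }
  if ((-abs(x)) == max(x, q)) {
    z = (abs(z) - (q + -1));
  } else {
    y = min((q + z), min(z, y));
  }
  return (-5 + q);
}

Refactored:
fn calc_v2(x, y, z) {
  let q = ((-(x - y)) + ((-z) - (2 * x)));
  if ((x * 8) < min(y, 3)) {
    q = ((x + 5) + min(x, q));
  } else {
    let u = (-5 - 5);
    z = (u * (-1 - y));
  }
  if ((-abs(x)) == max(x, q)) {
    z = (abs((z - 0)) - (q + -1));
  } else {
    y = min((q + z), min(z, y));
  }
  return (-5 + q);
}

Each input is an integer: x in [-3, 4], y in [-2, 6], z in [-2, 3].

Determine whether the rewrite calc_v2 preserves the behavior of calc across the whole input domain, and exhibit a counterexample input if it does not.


Run the pair on x=0, y=0, z=-2.
calc: q = 2; ((x * 8) <= min(y, 3)) -> true; q = 5; ((-abs(x)) == max(x, q)) -> false; y = -2; return 0
calc_v2: q = 2; ((x * 8) < min(y, 3)) -> false; u = -10; z = 10; ((-abs(x)) == max(x, q)) -> false; y = 0; return -3
0 and -3 differ, so these are not the same function on this domain.
verdict: not equivalent; witness: x=0, y=0, z=-2


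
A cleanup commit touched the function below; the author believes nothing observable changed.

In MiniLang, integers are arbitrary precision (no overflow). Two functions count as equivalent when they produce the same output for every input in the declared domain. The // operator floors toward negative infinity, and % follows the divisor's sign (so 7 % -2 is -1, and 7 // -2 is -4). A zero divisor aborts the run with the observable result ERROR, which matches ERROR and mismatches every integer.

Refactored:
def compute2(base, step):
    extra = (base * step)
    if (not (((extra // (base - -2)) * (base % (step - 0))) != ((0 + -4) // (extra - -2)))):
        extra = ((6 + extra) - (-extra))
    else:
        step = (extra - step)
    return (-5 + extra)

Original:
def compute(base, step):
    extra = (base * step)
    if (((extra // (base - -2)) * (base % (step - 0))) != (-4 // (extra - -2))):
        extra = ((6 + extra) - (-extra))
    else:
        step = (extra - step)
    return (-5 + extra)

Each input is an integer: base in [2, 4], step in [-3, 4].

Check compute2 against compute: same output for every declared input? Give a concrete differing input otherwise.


The rewrite breaks on base=2, step=-2, where the results are -7 and -9.
compute: extra becomes -4; next (((extra // (base - -2)) * (base % (step - 0))) != (-4 // (extra - -2))) evaluates to true; next extra becomes -2; next final value -7
compute2: extra becomes -4; next (not (((extra // (base - -2)) * (base % (step - 0))) != ((0 + -4) // (extra - -2)))) evaluates to false; next step becomes -2; next final value -9
verdict: not equivalent; witness: base=2, step=-2


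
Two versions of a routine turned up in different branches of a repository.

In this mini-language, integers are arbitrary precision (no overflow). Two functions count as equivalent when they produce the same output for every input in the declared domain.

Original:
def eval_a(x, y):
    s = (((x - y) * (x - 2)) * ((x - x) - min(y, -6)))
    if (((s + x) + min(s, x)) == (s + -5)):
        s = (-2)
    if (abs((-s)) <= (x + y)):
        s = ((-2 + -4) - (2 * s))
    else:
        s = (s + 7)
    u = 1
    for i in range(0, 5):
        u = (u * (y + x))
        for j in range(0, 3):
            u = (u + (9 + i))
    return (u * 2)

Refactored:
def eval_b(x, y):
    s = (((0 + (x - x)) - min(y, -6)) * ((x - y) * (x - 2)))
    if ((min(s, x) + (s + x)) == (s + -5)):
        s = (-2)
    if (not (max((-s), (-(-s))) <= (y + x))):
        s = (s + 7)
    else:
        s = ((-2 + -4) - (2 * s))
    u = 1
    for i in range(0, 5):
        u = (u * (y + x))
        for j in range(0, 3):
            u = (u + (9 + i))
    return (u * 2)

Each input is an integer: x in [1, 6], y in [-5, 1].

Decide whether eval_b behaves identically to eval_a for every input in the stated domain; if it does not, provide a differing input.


Equivalent — the differences include arithmetic usage differs, plus min/max/abs usage differs, plus boolean connective usage differs, plus constant usage differs, yet no declared input distinguishes the two.
Spot check at x=3, y=0 — eval_a: s := 18 | (((s + x) + min(s, x)) == (s + -5)): false | (abs((-s)) <= (x + y)): false | s := 25 | u := 1 | iter i=0: | u := 3 | iter j=0: | u := 12 | iter j=1: | u := 21 | iter j=2: | u := 30 | iter i=1: | u := 90 | iter j=0: | u := 100 | iter j=1: | u := 110 | iter j=2: | u := 120 | iter i=2: | u := 360 | iter j=0: | u := 371 | iter j=1: | u := 382 | iter j=2: | u := 393 | iter i=3: | u := 1179 | iter j=0: | u := 1191 | iter j=1: | u := 1203 | iter j=2: | u := 1215 | iter i=4: | u := 3645 | iter j=0: | u := 3658 | iter j=1: | u := 3671 | iter j=2: | u := 3684 | result 7368. eval_b: s := 18 | ((min(s, x) + (s + x)) == (s + -5)): false | (not (max((-s), (-(-s))) <= (y + x))): true | s := 25 | u := 1 | iter i=0: | u := 3 | iter j=0: | u := 12 | iter j=1: | u := 21 | iter j=2: | u := 30 | iter i=1: | u := 90 | iter j=0: | u := 100 | iter j=1: | u := 110 | iter j=2: | u := 120 | iter i=2: | u := 360 | iter j=0: | u := 371 | iter j=1: | u := 382 | iter j=2: | u := 393 | iter i=3: | u := 1179 | iter j=0: | u := 1191 | iter j=1: | u := 1203 | iter j=2: | u := 1215 | iter i=4: | u := 3645 | iter j=0: | u := 3658 | iter j=1: | u := 3671 | iter j=2: | u := 3684 | result 7368. Both give 7368.
Every one of the 42 inputs gives matching results.
verdict: equivalent


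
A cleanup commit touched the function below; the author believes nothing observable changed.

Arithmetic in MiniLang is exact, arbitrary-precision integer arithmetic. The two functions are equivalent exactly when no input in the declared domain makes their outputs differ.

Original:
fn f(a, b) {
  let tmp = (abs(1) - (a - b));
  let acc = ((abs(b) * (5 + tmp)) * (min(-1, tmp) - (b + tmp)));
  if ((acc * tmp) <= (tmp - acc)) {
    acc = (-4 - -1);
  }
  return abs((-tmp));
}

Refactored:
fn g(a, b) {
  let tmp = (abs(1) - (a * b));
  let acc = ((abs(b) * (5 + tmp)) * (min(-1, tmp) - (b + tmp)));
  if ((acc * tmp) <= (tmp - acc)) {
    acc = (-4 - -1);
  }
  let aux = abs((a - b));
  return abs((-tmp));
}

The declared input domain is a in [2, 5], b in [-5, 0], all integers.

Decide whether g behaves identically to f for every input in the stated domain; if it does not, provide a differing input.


The rewrite breaks on a=2, b=-5, where the results are 6 and 11.
f: tmp=-6, then acc=-25, then ((acc * tmp) <= (tmp - acc)) is false, then returns 6
g: tmp=11, then acc=-560, then ((acc * tmp) <= (tmp - acc)) is true, then acc=-3, then aux=7, then returns 11
verdict: not equivalent; witness: a=2, b=-5


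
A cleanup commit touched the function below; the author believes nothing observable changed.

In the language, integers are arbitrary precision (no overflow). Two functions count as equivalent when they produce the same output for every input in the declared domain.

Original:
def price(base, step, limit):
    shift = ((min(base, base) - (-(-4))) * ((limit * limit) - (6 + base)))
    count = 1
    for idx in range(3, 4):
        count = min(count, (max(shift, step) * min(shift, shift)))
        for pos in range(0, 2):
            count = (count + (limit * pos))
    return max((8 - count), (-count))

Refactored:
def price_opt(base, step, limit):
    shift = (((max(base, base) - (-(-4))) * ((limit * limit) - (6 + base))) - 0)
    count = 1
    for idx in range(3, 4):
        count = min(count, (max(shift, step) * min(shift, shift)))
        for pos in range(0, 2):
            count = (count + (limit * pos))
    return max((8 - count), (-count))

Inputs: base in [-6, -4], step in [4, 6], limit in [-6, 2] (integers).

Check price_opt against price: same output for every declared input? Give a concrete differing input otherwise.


Equivalent. The one real change (`min(base, base)` became `max(base, base)`) has no effect anywhere in the declared ranges.
Checked all 81 inputs in the declared domain: the outputs agree on every one.
As a probe, take base=-5, step=5, limit=2: price runs shift becomes -27; next count becomes 1; next at idx=3:; next count becomes -135; next at pos=0:; next count becomes -135; next at pos=1:; next count becomes -133; next final value 141; price_opt runs shift becomes -27; next count becomes 1; next at idx=3:; next count becomes -135; next at pos=0:; next count becomes -135; next at pos=1:; next count becomes -133; next final value 141; both end at 141.
verdict: equivalent


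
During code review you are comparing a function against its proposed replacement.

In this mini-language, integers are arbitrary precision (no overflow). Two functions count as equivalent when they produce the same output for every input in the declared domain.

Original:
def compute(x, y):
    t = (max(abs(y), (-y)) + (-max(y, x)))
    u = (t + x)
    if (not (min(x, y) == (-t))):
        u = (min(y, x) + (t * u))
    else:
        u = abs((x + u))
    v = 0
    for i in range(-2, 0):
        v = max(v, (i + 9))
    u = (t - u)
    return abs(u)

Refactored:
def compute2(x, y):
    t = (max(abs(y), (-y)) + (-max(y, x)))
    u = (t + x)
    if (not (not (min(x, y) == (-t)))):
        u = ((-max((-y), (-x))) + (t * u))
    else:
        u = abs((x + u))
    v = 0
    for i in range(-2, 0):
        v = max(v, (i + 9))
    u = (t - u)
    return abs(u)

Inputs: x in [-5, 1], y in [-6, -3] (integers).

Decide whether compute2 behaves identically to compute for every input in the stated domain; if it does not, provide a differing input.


The rewrite breaks on x=-5, y=-6, where the results are 49 and 10.
compute: t = 11; u = 6; (not (min(x, y) == (-t))) -> true; u = 60; v = 0; [i=-2]; v = 7; [i=-1]; v = 8; u = -49; return 49
compute2: t = 11; u = 6; (not (not (min(x, y) == (-t)))) -> false; u = 1; v = 0; [i=-2]; v = 7; [i=-1]; v = 8; u = 10; return 10
verdict: not equivalent; witness: x=-5, y=-6


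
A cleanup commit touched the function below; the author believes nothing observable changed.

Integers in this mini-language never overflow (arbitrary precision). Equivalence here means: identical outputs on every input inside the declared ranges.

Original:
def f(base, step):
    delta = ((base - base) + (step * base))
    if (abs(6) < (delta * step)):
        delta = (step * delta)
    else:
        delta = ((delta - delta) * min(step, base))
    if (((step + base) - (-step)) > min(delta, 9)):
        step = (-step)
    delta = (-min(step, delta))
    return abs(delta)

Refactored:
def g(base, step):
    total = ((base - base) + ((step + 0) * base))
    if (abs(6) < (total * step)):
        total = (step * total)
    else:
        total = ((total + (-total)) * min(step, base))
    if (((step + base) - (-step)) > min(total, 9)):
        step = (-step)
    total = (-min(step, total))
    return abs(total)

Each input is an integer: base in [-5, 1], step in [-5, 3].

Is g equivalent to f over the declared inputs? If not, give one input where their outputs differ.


Comparing the listings, the differences include: constant usage differs, local variable names differ, arithmetic usage differs.
As a probe, take base=-1, step=-2: f runs delta=2, then (abs(6) < (delta * step)) is false, then delta=0, then (((step + base) - (-step)) > min(delta, 9)) is false, then delta=2, then returns 2; g runs total=2, then (abs(6) < (total * step)) is false, then total=0, then (((step + base) - (-step)) > min(total, 9)) is false, then total=2, then returns 2; both end at 2.
An exhaustive pass over the 63 declared inputs shows identical outputs.
verdict: equivalent


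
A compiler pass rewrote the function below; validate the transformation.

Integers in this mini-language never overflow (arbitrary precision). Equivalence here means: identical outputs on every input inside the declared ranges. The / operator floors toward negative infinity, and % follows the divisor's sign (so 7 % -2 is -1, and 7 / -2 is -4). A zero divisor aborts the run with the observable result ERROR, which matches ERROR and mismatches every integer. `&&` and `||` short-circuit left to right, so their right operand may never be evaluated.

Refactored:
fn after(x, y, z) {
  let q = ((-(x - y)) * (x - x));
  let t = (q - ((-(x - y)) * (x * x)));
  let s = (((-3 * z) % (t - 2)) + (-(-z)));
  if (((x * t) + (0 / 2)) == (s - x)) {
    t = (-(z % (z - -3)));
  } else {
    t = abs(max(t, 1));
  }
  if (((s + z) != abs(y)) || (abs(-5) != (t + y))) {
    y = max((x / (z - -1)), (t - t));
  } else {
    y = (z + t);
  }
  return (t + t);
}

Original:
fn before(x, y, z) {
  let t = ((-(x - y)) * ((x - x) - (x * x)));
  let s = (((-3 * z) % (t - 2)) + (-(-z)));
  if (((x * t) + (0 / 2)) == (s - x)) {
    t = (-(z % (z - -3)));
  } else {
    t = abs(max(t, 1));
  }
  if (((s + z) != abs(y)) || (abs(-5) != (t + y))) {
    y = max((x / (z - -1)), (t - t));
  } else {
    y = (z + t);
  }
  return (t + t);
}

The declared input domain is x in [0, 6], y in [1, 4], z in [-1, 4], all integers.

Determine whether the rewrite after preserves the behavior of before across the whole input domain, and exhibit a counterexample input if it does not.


Comparing the listings, the differences include: local variable names differ, arithmetic usage differs, statement counts differ.
One worked example (x=1, y=1, z=1) — before: t becomes 0; next s becomes 0; next (((x * t) + (0 / 2)) == (s - x)) evaluates to false; next t becomes 1; next (((s + z) != abs(y)) || (abs(-5) != (t + y))) evaluates to true; next y becomes 0; next final value 2; after: q becomes 0; next t becomes 0; next s becomes 0; next (((x * t) + (0 / 2)) == (s - x)) evaluates to false; next t becomes 1; next (((s + z) != abs(y)) || (abs(-5) != (t + y))) evaluates to true; next y becomes 0; next final value 2; agreement on 2.
Sweeping the whole domain (168 inputs) finds no disagreement.
verdict: equivalent


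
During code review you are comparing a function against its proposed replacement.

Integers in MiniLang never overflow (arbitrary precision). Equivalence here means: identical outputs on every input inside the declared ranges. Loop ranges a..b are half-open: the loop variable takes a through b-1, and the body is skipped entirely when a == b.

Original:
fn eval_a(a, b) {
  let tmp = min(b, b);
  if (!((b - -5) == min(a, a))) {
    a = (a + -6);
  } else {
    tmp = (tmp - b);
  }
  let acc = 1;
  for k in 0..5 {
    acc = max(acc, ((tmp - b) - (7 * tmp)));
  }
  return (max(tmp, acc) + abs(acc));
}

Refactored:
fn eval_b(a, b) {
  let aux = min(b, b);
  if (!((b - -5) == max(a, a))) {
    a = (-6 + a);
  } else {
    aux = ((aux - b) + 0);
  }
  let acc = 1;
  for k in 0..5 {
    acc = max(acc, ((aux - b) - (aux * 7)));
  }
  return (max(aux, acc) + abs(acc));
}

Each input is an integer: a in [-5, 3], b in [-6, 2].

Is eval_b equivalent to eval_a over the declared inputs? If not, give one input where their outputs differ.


The one real change (`min(a, a)` became `max(a, a)`) has no effect anywhere in the declared ranges.
As a probe, take a=-1, b=-4: eval_a runs tmp=-4, then (!((b - -5) == min(a, a))) is true, then a=-7, then acc=1, then (k=0), then acc=28, then (k=1), then acc=28, then (k=2), then acc=28, then (k=3), then acc=28, then (k=4), then acc=28, then returns 56; eval_b runs aux=-4, then (!((b - -5) == max(a, a))) is true, then a=-7, then acc=1, then (k=0), then acc=28, then (k=1), then acc=28, then (k=2), then acc=28, then (k=3), then acc=28, then (k=4), then acc=28, then returns 56; both end at 56.
An exhaustive pass over the 81 declared inputs shows identical outputs.
verdict: equivalent


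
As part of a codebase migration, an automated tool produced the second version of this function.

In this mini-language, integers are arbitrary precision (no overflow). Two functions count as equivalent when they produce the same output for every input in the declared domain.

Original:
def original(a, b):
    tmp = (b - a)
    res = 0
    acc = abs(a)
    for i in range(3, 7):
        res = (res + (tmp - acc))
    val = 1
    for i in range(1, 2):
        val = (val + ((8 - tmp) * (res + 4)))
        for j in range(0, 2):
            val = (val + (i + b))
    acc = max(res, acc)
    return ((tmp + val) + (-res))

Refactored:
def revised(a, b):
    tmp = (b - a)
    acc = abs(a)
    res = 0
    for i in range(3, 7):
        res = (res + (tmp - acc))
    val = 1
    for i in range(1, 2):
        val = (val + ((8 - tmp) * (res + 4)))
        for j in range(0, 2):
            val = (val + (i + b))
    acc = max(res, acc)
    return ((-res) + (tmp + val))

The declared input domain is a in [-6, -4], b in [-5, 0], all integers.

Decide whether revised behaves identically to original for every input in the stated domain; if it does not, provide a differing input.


Comparing the listings, the differences include: same computation, different form.
Tracing a=-5, b=-2: original: tmp becomes 3; next res becomes 0; next acc becomes 5; next at i=3:; next res becomes -2; next at i=4:; next res becomes -4; next at i=5:; next res becomes -6; next at i=6:; next res becomes -8; next val becomes 1; next at i=1:; next val becomes -19; next at j=0:; next val becomes -20; next at j=1:; next val becomes -21; next acc becomes 5; next final value -10 | revised: tmp becomes 3; next acc becomes 5; next res becomes 0; next at i=3:; next res becomes -2; next at i=4:; next res becomes -4; next at i=5:; next res becomes -6; next at i=6:; next res becomes -8; next val becomes 1; next at i=1:; next val becomes -19; next at j=0:; next val becomes -20; next at j=1:; next val becomes -21; next acc becomes 5; next final value -10 — matching result -10.
Every one of the 18 inputs gives matching results.
verdict: equivalent


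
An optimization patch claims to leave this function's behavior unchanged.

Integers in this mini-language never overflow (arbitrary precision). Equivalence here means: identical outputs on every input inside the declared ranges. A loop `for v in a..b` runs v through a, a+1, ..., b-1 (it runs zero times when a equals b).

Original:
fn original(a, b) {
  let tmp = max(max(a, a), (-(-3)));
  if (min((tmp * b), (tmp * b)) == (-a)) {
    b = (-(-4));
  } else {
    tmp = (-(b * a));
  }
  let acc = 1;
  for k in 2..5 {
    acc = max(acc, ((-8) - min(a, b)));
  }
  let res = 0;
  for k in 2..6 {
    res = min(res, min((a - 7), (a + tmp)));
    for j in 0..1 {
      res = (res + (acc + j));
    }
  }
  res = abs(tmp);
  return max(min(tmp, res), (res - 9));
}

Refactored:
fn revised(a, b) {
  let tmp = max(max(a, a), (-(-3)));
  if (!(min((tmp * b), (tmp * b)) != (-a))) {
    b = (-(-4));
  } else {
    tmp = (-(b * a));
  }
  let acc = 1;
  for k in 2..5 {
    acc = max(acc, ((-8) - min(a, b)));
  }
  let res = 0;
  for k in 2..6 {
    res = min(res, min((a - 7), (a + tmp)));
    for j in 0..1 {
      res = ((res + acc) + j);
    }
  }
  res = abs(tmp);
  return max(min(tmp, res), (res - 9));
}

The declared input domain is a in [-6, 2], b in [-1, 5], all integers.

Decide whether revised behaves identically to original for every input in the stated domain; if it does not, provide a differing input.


Differences: boolean connective usage differs, comparison usage differs — yet all 63 inputs agree.
verdict: equivalent


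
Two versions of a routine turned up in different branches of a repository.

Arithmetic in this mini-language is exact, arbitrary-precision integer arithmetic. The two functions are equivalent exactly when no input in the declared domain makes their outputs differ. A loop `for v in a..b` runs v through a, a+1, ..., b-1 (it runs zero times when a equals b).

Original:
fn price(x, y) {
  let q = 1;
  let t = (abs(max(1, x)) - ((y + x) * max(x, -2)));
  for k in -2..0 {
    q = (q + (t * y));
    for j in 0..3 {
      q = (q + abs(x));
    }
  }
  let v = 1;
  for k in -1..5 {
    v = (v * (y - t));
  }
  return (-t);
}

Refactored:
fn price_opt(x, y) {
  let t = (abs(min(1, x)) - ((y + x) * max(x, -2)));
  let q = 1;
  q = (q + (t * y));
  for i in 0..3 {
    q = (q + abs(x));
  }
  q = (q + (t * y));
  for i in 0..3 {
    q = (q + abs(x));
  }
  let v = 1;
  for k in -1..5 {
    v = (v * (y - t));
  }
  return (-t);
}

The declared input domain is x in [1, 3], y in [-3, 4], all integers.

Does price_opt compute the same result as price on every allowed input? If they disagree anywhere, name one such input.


Take x=2, y=-3.
price: q = 1; t = 4; [k=-2]; q = -11; [j=0]; q = -9; [j=1]; q = -7; [j=2]; q = -5; [k=-1]; q = -17; [j=0]; q = -15; [j=1]; q = -13; [j=2]; q = -11; v = 1; [k=-1]; v = -7; [k=0]; v = 49; [k=1]; v = -343; [k=2]; v = 2401; [k=3]; v = -16807; [k=4]; v = 117649; return -4
price_opt: t = 3; q = 1; q = -8; [i=0]; q = -6; [i=1]; q = -4; [i=2]; q = -2; q = -11; [i=0]; q = -9; [i=1]; q = -7; [i=2]; q = -5; v = 1; [k=-1]; v = -6; [k=0]; v = 36; [k=1]; v = -216; [k=2]; v = 1296; [k=3]; v = -7776; [k=4]; v = 46656; return -3
-4 vs -3 — the two versions disagree here.
verdict: not equivalent; witness: x=2, y=-3


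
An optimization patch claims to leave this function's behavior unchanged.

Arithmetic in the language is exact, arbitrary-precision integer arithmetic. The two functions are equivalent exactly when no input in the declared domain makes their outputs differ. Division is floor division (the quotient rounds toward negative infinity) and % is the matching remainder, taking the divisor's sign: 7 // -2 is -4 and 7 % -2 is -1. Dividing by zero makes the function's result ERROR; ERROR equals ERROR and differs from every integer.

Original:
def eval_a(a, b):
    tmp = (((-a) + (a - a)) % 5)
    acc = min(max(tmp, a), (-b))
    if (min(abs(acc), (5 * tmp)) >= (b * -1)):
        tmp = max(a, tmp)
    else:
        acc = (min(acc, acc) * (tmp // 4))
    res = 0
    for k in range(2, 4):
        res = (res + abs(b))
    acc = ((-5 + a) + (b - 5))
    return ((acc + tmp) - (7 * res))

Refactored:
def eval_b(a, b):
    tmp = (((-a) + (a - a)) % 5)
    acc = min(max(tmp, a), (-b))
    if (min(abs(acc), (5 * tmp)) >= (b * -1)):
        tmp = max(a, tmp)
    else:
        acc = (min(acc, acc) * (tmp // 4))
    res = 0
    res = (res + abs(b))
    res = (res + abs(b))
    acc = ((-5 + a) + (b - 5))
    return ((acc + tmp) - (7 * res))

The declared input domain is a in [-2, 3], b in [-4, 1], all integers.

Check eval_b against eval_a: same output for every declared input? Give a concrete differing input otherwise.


The two are interchangeable: min/max/abs usage differs, and loop structure differs, and arithmetic usage differs, and local variable names differ, and every declared input agrees.
As a probe, take a=-1, b=-1: eval_a runs tmp becomes 1; next acc becomes 1; next (min(abs(acc), (5 * tmp)) >= (b * -1)) evaluates to true; next tmp becomes 1; next res becomes 0; next at k=2:; next res becomes 1; next at k=3:; next res becomes 2; next acc becomes -12; next final value -25; eval_b runs tmp becomes 1; next acc becomes 1; next (min(abs(acc), (5 * tmp)) >= (b * -1)) evaluates to true; next tmp becomes 1; next res becomes 0; next res becomes 1; next res becomes 2; next acc becomes -12; next final value -25; both end at -25.
Every one of the 36 inputs gives matching results.
verdict: equivalent


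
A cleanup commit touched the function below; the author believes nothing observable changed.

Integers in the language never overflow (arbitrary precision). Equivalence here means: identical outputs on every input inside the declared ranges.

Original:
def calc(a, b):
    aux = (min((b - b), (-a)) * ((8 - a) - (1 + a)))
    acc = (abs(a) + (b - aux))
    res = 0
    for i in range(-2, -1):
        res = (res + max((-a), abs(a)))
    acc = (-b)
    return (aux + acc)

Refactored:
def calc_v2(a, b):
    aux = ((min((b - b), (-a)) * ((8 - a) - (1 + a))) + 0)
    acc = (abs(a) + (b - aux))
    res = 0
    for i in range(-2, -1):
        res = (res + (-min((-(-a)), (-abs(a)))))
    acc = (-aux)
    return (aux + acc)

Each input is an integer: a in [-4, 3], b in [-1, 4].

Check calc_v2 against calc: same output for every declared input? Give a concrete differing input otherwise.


Not equivalent: a=-4, b=-1 separates them (1 vs 0).
calc: aux=0, then acc=3, then res=0, then (i=-2), then res=4, then acc=1, then returns 1
calc_v2: aux=0, then acc=3, then res=0, then (i=-2), then res=4, then acc=0, then returns 0
verdict: not equivalent; witness: a=-4, b=-1


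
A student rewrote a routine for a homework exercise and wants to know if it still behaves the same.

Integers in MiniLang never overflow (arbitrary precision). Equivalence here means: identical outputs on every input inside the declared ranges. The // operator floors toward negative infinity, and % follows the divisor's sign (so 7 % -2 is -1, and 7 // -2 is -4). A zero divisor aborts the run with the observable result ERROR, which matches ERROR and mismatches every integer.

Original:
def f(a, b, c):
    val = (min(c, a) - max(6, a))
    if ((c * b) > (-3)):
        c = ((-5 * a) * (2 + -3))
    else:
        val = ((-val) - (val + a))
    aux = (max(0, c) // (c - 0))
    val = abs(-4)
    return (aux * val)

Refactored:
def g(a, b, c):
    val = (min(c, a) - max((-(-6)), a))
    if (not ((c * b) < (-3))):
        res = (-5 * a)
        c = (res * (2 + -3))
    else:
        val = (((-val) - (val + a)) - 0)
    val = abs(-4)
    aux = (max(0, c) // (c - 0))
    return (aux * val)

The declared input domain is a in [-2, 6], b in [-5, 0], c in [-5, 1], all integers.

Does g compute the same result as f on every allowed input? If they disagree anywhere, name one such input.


There is a counterexample at a=-2, b=-3, c=1: 4 on one side, 0 on the other.
f: val=-8, then ((c * b) > (-3)) is false, then val=18, then aux=1, then val=4, then returns 4
g: val=-8, then (not ((c * b) < (-3))) is true, then res=10, then c=-10, then val=4, then aux=0, then returns 0
verdict: not equivalent; witness: a=-2, b=-3, c=1


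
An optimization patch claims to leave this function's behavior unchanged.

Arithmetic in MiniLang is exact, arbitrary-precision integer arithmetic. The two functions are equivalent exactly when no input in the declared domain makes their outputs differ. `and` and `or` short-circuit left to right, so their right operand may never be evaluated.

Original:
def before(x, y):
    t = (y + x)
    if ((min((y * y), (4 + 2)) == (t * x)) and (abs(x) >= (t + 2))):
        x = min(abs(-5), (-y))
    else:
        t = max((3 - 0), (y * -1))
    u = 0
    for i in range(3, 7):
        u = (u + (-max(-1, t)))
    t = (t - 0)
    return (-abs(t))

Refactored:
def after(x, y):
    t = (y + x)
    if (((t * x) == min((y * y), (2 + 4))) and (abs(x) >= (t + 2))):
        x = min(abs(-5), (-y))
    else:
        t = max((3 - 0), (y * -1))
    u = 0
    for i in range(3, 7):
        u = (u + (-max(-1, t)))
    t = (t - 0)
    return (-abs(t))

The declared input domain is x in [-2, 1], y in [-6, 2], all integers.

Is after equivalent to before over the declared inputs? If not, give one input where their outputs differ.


Equivalent — the differences include same computation, different form, yet no declared input distinguishes the two.
As a probe, take x=0, y=-1: before runs t := -1 | ((min((y * y), (4 + 2)) == (t * x)) and (abs(x) >= (t + 2))): false | t := 3 | u := 0 | iter i=3: | u := -3 | iter i=4: | u := -6 | iter i=5: | u := -9 | iter i=6: | u := -12 | t := 3 | result -3; after runs t := -1 | (((t * x) == min((y * y), (2 + 4))) and (abs(x) >= (t + 2))): false | t := 3 | u := 0 | iter i=3: | u := -3 | iter i=4: | u := -6 | iter i=5: | u := -9 | iter i=6: | u := -12 | t := 3 | result -3; both end at -3.
Checked all 36 inputs in the declared domain: the outputs agree on every one.
verdict: equivalent


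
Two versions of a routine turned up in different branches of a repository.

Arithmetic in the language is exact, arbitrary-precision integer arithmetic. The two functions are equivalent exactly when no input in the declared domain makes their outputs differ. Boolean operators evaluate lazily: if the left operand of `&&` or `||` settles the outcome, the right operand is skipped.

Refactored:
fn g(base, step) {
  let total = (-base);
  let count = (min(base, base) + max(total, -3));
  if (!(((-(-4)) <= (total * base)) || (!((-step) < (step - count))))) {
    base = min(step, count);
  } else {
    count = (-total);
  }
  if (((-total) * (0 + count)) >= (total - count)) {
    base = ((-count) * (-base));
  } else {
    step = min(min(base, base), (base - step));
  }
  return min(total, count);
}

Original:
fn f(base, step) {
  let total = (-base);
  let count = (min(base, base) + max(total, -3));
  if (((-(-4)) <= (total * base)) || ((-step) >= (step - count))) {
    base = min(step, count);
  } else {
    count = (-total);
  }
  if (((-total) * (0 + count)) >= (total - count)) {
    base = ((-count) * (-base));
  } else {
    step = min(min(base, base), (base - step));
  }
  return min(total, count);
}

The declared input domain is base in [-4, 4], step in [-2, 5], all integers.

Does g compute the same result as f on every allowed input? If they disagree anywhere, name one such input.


There is a counterexample at base=-4, step=-2: 0 on one side, -4 on the other.
f: total becomes 4; next count becomes 0; next (((-(-4)) <= (total * base)) || ((-step) >= (step - count))) evaluates to true; next base becomes -2; next (((-total) * (0 + count)) >= (total - count)) evaluates to false; next step becomes -2; next final value 0
g: total becomes 4; next count becomes 0; next (!(((-(-4)) <= (total * base)) || (!((-step) < (step - count))))) evaluates to false; next count becomes -4; next (((-total) * (0 + count)) >= (total - count)) evaluates to true; next base becomes 16; next final value -4
verdict: not equivalent; witness: base=-4, step=-2


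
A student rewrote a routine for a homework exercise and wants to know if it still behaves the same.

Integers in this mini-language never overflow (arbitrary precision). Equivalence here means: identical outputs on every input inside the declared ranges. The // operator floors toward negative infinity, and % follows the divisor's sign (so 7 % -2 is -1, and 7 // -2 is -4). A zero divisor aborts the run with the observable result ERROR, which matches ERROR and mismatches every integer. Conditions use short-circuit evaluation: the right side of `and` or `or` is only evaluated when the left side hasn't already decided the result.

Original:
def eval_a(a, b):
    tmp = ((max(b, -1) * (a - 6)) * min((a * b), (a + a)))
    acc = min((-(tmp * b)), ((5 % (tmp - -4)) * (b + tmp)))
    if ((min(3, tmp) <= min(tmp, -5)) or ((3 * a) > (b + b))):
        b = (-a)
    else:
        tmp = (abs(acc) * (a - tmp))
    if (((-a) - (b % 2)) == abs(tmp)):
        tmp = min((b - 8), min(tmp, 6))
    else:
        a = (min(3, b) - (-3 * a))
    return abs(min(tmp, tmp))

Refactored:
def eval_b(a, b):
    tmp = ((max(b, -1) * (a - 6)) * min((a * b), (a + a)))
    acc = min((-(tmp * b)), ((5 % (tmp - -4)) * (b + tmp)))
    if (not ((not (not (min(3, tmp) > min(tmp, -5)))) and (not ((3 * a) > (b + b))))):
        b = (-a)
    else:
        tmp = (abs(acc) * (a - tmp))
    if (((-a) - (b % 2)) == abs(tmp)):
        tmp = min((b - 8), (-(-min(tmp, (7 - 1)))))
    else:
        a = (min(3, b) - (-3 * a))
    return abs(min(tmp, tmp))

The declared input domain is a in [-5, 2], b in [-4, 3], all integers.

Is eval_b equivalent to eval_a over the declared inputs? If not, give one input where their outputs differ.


Behavior is preserved: although arithmetic usage differs; and boolean connective usage differs; and constant usage differs; and comparison usage differs, the outputs never diverge.
As a probe, take a=0, b=0: eval_a runs tmp becomes 0; next acc becomes 0; next ((min(3, tmp) <= min(tmp, -5)) or ((3 * a) > (b + b))) evaluates to false; next tmp becomes 0; next (((-a) - (b % 2)) == abs(tmp)) evaluates to true; next tmp becomes -8; next final value 8; eval_b runs tmp becomes 0; next acc becomes 0; next (not ((not (not (min(3, tmp) > min(tmp, -5)))) and (not ((3 * a) > (b + b))))) evaluates to false; next tmp becomes 0; next (((-a) - (b % 2)) == abs(tmp)) evaluates to true; next tmp becomes -8; next final value 8; both end at 8.
An exhaustive pass over the 64 declared inputs shows identical outputs.
verdict: equivalent


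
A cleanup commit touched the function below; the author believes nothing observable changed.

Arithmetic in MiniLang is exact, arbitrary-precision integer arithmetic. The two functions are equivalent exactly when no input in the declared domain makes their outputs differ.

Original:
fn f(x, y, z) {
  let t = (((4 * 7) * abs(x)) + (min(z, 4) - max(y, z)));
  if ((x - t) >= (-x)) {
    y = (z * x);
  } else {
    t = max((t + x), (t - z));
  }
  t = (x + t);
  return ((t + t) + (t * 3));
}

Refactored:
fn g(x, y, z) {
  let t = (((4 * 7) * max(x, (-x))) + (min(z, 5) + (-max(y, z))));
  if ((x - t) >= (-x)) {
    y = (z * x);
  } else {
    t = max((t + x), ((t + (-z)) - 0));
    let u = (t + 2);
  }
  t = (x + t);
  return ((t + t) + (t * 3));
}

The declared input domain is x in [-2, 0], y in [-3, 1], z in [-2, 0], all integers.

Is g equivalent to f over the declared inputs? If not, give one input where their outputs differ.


Equivalent. The edit looks behavioral (`4` became `5`), but over these ranges it never changes the outcome.
Sweeping the whole domain (45 inputs) finds no disagreement.
One worked example (x=0, y=1, z=-2) — f: t = -3; ((x - t) >= (-x)) -> true; y = 0; t = -3; return -15; g: t = -3; ((x - t) >= (-x)) -> true; y = 0; t = -3; return -15; agreement on -15.
verdict: equivalent


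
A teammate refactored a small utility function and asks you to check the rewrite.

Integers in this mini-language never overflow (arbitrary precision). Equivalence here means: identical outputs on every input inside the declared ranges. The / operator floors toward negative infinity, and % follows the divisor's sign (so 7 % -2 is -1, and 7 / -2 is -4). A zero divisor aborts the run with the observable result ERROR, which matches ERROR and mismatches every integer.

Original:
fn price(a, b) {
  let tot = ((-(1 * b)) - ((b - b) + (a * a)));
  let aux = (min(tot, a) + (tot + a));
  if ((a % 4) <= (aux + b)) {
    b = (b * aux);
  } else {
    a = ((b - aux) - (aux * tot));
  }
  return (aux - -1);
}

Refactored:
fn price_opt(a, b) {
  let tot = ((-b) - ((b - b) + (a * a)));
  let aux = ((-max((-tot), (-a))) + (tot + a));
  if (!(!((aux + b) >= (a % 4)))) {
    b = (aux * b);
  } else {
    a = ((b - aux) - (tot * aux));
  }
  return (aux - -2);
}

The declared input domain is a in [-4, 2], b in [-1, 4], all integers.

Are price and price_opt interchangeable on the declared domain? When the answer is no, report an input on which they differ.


Consider the input a=-4, b=-1.
price: tot = -15; aux = -34; ((a % 4) <= (aux + b)) -> false; a = -477; return -33
price_opt: tot = -15; aux = -34; (!(!((aux + b) >= (a % 4)))) -> false; a = -477; return -32
-33 and -32 differ, so these are not the same function on this domain.
verdict: not equivalent; witness: a=-4, b=-1


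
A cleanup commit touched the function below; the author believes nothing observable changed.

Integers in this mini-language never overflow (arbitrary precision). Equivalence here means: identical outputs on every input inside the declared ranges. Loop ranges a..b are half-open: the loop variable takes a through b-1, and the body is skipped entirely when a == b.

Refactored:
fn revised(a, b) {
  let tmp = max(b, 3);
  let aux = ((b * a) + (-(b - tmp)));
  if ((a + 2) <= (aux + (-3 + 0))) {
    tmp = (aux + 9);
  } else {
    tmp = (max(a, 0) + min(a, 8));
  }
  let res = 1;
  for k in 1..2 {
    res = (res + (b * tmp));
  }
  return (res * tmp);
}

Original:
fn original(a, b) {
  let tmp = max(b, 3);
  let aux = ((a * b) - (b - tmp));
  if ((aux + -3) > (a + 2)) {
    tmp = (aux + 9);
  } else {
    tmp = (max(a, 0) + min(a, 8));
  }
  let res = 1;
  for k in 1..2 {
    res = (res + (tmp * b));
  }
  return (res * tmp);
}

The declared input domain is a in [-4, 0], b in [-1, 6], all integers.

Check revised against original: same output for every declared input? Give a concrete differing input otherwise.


Not equivalent: a=-2, b=0 separates them (-2 vs 12).
original: tmp = 3; aux = 3; ((aux + -3) > (a + 2)) -> false; tmp = -2; res = 1; [k=1]; res = 1; return -2
revised: tmp = 3; aux = 3; ((a + 2) <= (aux + (-3 + 0))) -> true; tmp = 12; res = 1; [k=1]; res = 1; return 12
verdict: not equivalent; witness: a=-2, b=0
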